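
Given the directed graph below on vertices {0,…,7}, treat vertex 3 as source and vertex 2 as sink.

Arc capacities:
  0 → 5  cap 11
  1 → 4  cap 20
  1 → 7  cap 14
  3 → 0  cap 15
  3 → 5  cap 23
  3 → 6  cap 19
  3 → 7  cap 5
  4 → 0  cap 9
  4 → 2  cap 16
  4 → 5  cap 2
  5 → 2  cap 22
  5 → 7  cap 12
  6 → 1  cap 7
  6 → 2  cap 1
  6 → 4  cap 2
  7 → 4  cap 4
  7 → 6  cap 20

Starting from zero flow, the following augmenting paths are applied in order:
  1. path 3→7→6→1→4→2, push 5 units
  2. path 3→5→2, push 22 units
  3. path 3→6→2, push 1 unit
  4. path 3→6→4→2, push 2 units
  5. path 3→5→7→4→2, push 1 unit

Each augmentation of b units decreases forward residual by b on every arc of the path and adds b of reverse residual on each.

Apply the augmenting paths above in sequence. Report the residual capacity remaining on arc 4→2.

Residual capacity of (4,2): 8

after path 1 (3→7→6→1→4→2, push 5): res(4,2)=11
after path 2 (3→5→2, push 22): res(4,2)=11
after path 3 (3→6→2, push 1): res(4,2)=11
after path 4 (3→6→4→2, push 2): res(4,2)=9
after path 5 (3→5→7→4→2, push 1): res(4,2)=8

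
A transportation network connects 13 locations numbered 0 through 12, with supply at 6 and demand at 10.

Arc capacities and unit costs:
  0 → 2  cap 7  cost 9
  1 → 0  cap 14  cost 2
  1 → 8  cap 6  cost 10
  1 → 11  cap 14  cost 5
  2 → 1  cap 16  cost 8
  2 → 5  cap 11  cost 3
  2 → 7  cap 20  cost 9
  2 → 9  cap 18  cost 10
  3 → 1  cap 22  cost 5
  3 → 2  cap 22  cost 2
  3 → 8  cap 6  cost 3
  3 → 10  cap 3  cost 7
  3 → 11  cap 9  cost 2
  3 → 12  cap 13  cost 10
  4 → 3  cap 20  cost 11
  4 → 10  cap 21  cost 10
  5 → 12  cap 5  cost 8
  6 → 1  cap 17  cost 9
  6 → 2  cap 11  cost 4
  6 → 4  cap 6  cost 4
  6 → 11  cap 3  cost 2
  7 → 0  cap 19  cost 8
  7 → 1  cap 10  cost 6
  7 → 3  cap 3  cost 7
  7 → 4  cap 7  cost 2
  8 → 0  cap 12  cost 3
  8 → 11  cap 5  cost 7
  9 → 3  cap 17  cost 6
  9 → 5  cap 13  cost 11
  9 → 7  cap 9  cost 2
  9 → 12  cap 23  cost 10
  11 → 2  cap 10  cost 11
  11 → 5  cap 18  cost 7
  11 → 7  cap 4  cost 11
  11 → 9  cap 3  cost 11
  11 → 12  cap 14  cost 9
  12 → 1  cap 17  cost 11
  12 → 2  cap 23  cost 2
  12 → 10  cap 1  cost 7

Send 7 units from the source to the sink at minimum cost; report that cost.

shortest-cost path #1: 6→4→10 push 6 @ unit cost 14 (adds 84)
shortest-cost path #2: 6→11→12→10 push 1 @ unit cost 18 (adds 18)
total cost = 102

Minimum cost for 7 units: 102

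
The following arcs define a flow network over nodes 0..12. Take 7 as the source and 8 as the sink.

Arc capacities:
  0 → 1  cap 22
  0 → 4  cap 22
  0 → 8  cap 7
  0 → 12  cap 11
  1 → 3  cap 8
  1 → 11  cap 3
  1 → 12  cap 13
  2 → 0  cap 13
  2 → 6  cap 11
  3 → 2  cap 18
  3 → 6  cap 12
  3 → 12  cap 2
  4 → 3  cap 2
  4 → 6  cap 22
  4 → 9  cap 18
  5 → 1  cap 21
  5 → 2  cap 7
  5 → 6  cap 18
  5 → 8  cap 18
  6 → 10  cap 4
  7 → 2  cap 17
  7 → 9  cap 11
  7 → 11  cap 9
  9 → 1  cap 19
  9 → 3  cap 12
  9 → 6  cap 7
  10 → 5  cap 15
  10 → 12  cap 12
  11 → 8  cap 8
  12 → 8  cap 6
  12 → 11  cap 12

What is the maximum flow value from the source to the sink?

Maximum flow value: 25

augment #1: 7→11→8 bottleneck 8, total now 8
augment #2: 7→2→0→8 bottleneck 7, total now 15
augment #3: 7→2→0→12→8 bottleneck 6, total now 21
augment #4: 7→2→6→10→5→8 bottleneck 4, total now 25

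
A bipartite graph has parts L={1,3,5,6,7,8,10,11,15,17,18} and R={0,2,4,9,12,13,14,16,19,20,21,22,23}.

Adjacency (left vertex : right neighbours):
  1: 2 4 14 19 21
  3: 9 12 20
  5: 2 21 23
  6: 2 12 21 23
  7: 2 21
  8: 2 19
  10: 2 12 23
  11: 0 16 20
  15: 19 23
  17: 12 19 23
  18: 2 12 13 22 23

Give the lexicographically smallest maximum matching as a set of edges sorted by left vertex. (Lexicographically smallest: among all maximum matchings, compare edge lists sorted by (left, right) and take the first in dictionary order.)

Lex-smallest maximum matching: {(1,4), (3,9), (5,2), (6,12), (7,21), (8,19), (10,23), (11,0), (18,13)}

|M| = 9 (so the lex-smallest maximum matching has 9 edges)
process left vertices in ascending order; for each, take the smallest-labelled available neighbour that still permits 9 edges overall, or leave it unmatched if none does
lex-smallest matching: {1-4, 3-9, 5-2, 6-12, 7-21, 8-19, 10-23, 11-0, 18-13}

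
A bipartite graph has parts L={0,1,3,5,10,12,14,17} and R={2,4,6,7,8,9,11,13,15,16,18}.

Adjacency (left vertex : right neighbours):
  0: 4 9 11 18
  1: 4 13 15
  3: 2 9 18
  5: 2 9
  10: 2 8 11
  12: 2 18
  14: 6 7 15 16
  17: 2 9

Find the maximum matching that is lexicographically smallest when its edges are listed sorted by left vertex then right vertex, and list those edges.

|M| = 7 (so the lex-smallest maximum matching has 7 edges)
process left vertices in ascending order; for each, take the smallest-labelled available neighbour that still permits 7 edges overall, or leave it unmatched if none does
lex-smallest matching: {0-4, 1-13, 3-2, 5-9, 10-8, 12-18, 14-6}

Lex-smallest maximum matching: {(0,4), (1,13), (3,2), (5,9), (10,8), (12,18), (14,6)}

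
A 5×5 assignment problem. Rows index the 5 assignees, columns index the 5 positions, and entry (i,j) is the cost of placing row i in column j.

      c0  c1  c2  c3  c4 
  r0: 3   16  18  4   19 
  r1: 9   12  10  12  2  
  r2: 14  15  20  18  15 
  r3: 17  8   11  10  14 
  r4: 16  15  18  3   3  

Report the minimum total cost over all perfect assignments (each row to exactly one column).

Minimum assignment cost: 34

optimal assignment: row0→col0 (cost 3), row1→col4 (cost 2), row2→col1 (cost 15), row3→col2 (cost 11), row4→col3 (cost 3)
total = 3 + 2 + 15 + 11 + 3 = 34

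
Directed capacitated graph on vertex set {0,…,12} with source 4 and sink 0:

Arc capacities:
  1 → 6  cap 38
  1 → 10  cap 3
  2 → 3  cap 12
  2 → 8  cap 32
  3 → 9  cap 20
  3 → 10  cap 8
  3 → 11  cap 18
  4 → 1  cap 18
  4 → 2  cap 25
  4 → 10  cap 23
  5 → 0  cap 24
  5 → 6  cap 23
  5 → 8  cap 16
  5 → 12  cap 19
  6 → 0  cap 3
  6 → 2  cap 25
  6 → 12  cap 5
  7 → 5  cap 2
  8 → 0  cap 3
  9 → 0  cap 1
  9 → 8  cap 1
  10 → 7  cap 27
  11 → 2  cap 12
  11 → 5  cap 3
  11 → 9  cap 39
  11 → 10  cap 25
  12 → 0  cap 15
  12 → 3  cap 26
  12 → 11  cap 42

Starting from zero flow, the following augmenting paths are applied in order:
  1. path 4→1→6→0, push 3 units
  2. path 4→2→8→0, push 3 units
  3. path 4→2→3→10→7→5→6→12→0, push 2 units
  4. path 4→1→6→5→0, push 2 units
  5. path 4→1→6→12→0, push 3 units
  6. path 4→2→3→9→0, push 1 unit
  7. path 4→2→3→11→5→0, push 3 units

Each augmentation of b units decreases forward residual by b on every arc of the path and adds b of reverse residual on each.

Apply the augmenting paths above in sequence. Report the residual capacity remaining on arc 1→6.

after path 1 (4→1→6→0, push 3): res(1,6)=35
after path 2 (4→2→8→0, push 3): res(1,6)=35
after path 3 (4→2→3→10→7→5→6→12→0, push 2): res(1,6)=35
after path 4 (4→1→6→5→0, push 2): res(1,6)=33
after path 5 (4→1→6→12→0, push 3): res(1,6)=30
after path 6 (4→2→3→9→0, push 1): res(1,6)=30
after path 7 (4→2→3→11→5→0, push 3): res(1,6)=30

Residual capacity of (1,6): 30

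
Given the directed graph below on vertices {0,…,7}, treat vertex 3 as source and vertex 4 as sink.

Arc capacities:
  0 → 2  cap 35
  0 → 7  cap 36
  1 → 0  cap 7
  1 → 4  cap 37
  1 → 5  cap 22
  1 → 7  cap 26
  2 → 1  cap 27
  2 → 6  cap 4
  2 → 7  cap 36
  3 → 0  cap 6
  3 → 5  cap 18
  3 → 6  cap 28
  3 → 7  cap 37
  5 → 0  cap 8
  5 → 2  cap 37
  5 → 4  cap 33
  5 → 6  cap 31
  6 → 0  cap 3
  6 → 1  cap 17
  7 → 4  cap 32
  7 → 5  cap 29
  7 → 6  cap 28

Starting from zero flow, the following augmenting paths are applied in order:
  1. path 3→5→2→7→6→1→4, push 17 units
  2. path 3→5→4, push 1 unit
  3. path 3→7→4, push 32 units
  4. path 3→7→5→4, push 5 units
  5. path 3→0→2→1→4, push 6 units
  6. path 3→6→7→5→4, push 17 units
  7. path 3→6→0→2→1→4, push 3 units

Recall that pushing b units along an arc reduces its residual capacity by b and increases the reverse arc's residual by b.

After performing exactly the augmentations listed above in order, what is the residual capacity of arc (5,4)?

Residual capacity of (5,4): 10

after path 1 (3→5→2→7→6→1→4, push 17): res(5,4)=33
after path 2 (3→5→4, push 1): res(5,4)=32
after path 3 (3→7→4, push 32): res(5,4)=32
after path 4 (3→7→5→4, push 5): res(5,4)=27
after path 5 (3→0→2→1→4, push 6): res(5,4)=27
after path 6 (3→6→7→5→4, push 17): res(5,4)=10
after path 7 (3→6→0→2→1→4, push 3): res(5,4)=10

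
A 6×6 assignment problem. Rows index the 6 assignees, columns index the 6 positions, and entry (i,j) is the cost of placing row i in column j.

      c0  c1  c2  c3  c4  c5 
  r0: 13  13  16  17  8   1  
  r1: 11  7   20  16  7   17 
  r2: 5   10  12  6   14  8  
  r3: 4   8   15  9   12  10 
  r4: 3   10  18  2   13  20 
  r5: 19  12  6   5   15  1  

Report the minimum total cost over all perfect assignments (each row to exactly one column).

optimal assignment: row0→col5 (cost 1), row1→col4 (cost 7), row2→col0 (cost 5), row3→col1 (cost 8), row4→col3 (cost 2), row5→col2 (cost 6)
total = 1 + 7 + 5 + 8 + 2 + 6 = 29

Minimum assignment cost: 29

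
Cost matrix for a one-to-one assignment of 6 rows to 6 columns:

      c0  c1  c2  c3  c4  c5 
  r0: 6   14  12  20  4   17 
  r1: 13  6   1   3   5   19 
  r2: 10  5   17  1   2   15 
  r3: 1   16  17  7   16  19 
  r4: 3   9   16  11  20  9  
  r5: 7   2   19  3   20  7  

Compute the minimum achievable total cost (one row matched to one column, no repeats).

optimal assignment: row0→col4 (cost 4), row1→col2 (cost 1), row2→col3 (cost 1), row3→col0 (cost 1), row4→col5 (cost 9), row5→col1 (cost 2)
total = 4 + 1 + 1 + 1 + 9 + 2 = 18

Minimum assignment cost: 18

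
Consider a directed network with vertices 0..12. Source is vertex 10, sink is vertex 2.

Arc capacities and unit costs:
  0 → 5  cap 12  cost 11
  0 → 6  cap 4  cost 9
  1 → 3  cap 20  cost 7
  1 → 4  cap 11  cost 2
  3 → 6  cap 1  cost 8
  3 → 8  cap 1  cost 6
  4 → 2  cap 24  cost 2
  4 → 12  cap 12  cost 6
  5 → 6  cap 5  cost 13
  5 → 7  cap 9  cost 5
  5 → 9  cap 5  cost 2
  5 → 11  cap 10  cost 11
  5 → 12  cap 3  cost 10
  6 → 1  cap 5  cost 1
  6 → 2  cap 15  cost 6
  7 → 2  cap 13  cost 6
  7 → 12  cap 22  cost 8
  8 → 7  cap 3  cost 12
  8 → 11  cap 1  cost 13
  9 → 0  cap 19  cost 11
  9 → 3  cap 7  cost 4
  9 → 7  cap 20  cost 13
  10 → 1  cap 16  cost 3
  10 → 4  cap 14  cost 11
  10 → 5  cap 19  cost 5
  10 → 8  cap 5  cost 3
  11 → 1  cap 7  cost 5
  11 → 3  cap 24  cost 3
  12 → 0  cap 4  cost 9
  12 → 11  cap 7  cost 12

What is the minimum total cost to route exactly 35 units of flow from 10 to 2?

shortest-cost path #1: 10→1→4→2 push 11 @ unit cost 7 (adds 77)
shortest-cost path #2: 10→4→2 push 13 @ unit cost 13 (adds 169)
shortest-cost path #3: 10→5→7→2 push 9 @ unit cost 16 (adds 144)
shortest-cost path #4: 10→8→7→2 push 2 @ unit cost 21 (adds 42)
total cost = 432

Minimum cost for 35 units: 432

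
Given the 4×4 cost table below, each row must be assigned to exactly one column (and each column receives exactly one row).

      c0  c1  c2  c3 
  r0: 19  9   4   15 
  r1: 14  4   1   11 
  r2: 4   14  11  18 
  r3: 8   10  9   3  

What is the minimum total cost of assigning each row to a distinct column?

Minimum assignment cost: 15

optimal assignment: row0→col2 (cost 4), row1→col1 (cost 4), row2→col0 (cost 4), row3→col3 (cost 3)
total = 4 + 4 + 4 + 3 = 15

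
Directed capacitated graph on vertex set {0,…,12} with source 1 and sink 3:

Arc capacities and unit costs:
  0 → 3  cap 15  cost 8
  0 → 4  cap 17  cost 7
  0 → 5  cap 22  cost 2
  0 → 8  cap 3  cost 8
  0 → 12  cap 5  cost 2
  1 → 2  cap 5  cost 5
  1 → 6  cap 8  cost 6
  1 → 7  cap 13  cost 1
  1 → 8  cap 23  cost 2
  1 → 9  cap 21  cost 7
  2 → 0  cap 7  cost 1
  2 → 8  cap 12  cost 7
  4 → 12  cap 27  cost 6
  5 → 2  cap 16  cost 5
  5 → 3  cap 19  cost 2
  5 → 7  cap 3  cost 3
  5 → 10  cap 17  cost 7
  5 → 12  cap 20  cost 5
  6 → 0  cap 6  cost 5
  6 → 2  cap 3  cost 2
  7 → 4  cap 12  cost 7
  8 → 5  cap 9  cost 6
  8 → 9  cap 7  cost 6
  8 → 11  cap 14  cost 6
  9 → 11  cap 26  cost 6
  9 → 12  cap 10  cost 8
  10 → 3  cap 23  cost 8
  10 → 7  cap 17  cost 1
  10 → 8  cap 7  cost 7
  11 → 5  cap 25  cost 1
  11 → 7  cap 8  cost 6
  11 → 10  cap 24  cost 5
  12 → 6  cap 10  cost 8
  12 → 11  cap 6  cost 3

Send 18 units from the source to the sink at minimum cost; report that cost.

shortest-cost path #1: 1→8→5→3 push 9 @ unit cost 10 (adds 90)
shortest-cost path #2: 1→2→0→5→3 push 5 @ unit cost 10 (adds 50)
shortest-cost path #3: 1→8→11→5→3 push 4 @ unit cost 11 (adds 44)
total cost = 184

Minimum cost for 18 units: 184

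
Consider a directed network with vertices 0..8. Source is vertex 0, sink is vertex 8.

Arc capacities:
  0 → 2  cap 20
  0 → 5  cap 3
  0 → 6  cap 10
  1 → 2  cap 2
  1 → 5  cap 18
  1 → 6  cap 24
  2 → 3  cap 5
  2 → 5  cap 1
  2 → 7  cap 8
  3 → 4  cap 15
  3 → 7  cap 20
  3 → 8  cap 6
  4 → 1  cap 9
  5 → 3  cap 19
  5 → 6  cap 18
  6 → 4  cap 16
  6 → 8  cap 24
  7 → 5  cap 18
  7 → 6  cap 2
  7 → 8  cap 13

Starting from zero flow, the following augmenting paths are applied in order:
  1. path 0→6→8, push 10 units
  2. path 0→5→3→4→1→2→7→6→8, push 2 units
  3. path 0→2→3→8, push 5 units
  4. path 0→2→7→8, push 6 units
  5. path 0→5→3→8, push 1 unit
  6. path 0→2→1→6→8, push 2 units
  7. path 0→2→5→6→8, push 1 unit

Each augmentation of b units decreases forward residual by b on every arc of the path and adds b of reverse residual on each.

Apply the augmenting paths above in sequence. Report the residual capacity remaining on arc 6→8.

after path 1 (0→6→8, push 10): res(6,8)=14
after path 2 (0→5→3→4→1→2→7→6→8, push 2): res(6,8)=12
after path 3 (0→2→3→8, push 5): res(6,8)=12
after path 4 (0→2→7→8, push 6): res(6,8)=12
after path 5 (0→5→3→8, push 1): res(6,8)=12
after path 6 (0→2→1→6→8, push 2): res(6,8)=10
after path 7 (0→2→5→6→8, push 1): res(6,8)=9

Residual capacity of (6,8): 9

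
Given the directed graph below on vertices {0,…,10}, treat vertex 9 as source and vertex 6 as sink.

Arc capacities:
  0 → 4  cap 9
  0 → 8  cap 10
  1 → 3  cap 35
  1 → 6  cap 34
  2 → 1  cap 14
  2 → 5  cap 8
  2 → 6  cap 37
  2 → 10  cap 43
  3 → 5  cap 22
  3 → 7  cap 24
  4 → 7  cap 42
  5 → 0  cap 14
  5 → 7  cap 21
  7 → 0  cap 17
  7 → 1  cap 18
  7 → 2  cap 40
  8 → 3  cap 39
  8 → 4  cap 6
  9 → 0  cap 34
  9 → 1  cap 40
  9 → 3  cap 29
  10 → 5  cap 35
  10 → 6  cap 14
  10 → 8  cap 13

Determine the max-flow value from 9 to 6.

augment #1: 9→1→6 bottleneck 34, total now 34
augment #2: 9→3→7→2→6 bottleneck 24, total now 58
augment #3: 9→0→4→7→2→6 bottleneck 9, total now 67
augment #4: 9→3→5→7→2→6 bottleneck 4, total now 71
augment #5: 9→3→5→7→2→10→6 bottleneck 1, total now 72
augment #6: 9→0→8→4→7→2→10→6 bottleneck 2, total now 74

Maximum flow value: 74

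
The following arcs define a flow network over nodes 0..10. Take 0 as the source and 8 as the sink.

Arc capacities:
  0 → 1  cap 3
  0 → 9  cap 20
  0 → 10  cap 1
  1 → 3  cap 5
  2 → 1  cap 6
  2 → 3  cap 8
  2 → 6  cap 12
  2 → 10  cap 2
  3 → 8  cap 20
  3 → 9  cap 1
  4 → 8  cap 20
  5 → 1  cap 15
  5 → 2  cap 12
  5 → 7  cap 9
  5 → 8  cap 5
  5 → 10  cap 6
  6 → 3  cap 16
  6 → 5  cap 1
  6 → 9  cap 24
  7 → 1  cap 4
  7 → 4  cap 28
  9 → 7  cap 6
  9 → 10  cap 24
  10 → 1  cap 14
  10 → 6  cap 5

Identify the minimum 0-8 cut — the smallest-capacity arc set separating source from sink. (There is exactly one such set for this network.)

augment #1: 0→1→3→8 push 3
augment #2: 0→9→7→4→8 push 6
augment #3: 0→10→1→3→8 push 1
augment #4: 0→9→10→1→3→8 push 1
augment #5: 0→9→10→6→3→8 push 5
max flow = 16; residual-reachable set from 0 gives S-side
cut edges (S→T): {(1,3), (9,7), (10,6)} total cap 16

Min-cut arcs: {(1,3), (9,7), (10,6)} (total capacity 16)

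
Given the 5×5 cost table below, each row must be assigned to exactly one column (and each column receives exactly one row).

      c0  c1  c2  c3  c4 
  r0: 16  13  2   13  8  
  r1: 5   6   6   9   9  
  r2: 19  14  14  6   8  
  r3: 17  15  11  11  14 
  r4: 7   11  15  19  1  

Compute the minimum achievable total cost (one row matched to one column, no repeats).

optimal assignment: row0→col2 (cost 2), row1→col0 (cost 5), row2→col3 (cost 6), row3→col1 (cost 15), row4→col4 (cost 1)
total = 2 + 5 + 6 + 15 + 1 = 29

Minimum assignment cost: 29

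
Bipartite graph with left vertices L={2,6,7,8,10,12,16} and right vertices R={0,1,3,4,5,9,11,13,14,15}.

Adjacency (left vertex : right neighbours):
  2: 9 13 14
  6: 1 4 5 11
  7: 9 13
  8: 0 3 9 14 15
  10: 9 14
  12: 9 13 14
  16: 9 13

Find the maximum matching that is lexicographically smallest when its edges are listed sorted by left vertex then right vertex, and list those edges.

|M| = 5 (so the lex-smallest maximum matching has 5 edges)
process left vertices in ascending order; for each, take the smallest-labelled available neighbour that still permits 5 edges overall, or leave it unmatched if none does
lex-smallest matching: {2-9, 6-1, 7-13, 8-0, 10-14}

Lex-smallest maximum matching: {(2,9), (6,1), (7,13), (8,0), (10,14)}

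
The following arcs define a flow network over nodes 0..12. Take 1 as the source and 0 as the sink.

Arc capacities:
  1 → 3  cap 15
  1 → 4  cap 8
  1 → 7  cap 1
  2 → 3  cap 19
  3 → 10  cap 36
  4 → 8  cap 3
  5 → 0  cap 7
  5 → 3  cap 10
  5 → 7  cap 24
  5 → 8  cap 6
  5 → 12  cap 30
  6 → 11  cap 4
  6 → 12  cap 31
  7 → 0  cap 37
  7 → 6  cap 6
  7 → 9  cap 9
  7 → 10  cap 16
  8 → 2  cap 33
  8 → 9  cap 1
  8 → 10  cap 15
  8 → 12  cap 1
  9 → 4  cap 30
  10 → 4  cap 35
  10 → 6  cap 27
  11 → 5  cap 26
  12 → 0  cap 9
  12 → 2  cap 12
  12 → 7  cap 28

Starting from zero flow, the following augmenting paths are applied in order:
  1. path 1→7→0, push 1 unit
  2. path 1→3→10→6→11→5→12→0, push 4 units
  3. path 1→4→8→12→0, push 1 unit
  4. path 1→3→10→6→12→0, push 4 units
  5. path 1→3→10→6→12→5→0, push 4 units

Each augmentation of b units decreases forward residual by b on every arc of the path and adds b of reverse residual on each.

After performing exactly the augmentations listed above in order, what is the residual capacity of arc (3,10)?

after path 1 (1→7→0, push 1): res(3,10)=36
after path 2 (1→3→10→6→11→5→12→0, push 4): res(3,10)=32
after path 3 (1→4→8→12→0, push 1): res(3,10)=32
after path 4 (1→3→10→6→12→0, push 4): res(3,10)=28
after path 5 (1→3→10→6→12→5→0, push 4): res(3,10)=24

Residual capacity of (3,10): 24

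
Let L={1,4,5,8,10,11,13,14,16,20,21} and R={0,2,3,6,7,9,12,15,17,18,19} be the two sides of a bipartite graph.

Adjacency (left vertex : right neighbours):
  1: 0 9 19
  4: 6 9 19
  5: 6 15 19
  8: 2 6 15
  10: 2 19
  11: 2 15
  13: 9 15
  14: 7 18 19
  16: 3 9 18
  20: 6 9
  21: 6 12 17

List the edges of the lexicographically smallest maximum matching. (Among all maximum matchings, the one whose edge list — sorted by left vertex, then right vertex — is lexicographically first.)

|M| = 9 (so the lex-smallest maximum matching has 9 edges)
process left vertices in ascending order; for each, take the smallest-labelled available neighbour that still permits 9 edges overall, or leave it unmatched if none does
lex-smallest matching: {1-0, 4-6, 5-15, 8-2, 10-19, 13-9, 14-7, 16-3, 21-12}

Lex-smallest maximum matching: {(1,0), (4,6), (5,15), (8,2), (10,19), (13,9), (14,7), (16,3), (21,12)}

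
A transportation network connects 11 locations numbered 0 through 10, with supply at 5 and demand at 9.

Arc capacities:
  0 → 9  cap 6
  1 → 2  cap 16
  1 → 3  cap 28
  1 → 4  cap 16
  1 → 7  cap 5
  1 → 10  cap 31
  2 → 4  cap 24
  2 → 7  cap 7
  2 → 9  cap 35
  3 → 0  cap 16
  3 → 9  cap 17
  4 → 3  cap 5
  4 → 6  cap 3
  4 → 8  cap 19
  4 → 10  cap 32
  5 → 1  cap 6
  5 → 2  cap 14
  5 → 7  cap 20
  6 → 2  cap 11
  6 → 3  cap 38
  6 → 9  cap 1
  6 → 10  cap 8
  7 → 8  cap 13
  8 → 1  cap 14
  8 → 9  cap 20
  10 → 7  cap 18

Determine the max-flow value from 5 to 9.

augment #1: 5→2→9 bottleneck 14, total now 14
augment #2: 5→1→2→9 bottleneck 6, total now 20
augment #3: 5→7→8→9 bottleneck 13, total now 33

Maximum flow value: 33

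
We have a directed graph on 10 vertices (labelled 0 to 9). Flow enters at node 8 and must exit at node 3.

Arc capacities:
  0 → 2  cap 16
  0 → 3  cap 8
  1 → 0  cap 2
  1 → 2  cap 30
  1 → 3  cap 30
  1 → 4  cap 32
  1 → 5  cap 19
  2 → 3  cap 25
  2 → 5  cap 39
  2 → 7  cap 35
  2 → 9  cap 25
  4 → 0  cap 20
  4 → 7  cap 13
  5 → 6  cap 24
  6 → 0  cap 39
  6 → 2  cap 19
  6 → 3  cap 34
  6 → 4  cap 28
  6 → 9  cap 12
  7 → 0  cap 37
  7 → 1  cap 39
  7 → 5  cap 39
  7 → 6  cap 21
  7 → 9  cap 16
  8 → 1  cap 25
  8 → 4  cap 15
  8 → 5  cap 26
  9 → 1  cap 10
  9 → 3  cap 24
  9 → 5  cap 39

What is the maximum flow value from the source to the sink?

Maximum flow value: 64

augment #1: 8→1→3 bottleneck 25, total now 25
augment #2: 8→4→0→3 bottleneck 8, total now 33
augment #3: 8→5→6→3 bottleneck 24, total now 57
augment #4: 8→4→0→2→3 bottleneck 7, total now 64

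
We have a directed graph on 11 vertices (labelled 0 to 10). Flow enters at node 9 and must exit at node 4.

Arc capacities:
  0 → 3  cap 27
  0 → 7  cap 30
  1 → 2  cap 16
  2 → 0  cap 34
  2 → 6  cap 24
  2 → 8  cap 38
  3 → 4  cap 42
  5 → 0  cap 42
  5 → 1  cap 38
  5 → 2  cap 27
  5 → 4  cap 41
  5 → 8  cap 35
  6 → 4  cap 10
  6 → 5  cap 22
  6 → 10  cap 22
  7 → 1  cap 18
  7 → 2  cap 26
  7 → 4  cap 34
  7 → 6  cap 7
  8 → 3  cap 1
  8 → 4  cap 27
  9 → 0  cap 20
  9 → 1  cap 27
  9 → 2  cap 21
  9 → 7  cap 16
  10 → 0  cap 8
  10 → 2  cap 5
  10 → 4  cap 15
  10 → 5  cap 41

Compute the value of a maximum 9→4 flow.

augment #1: 9→7→4 bottleneck 16, total now 16
augment #2: 9→0→3→4 bottleneck 20, total now 36
augment #3: 9→2→6→4 bottleneck 10, total now 46
augment #4: 9→2→8→4 bottleneck 11, total now 57
augment #5: 9→1→2→8→4 bottleneck 16, total now 73

Maximum flow value: 73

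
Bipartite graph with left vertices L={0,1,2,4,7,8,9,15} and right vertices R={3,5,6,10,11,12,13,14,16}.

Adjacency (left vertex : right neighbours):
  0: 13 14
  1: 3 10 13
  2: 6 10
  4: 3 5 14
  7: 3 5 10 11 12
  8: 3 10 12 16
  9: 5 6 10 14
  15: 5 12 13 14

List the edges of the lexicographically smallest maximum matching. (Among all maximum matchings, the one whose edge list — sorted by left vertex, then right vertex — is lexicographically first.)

|M| = 8 (so the lex-smallest maximum matching has 8 edges)
process left vertices in ascending order; for each, take the smallest-labelled available neighbour that still permits 8 edges overall, or leave it unmatched if none does
lex-smallest matching: {0-13, 1-3, 2-6, 4-5, 7-10, 8-16, 9-14, 15-12}

Lex-smallest maximum matching: {(0,13), (1,3), (2,6), (4,5), (7,10), (8,16), (9,14), (15,12)}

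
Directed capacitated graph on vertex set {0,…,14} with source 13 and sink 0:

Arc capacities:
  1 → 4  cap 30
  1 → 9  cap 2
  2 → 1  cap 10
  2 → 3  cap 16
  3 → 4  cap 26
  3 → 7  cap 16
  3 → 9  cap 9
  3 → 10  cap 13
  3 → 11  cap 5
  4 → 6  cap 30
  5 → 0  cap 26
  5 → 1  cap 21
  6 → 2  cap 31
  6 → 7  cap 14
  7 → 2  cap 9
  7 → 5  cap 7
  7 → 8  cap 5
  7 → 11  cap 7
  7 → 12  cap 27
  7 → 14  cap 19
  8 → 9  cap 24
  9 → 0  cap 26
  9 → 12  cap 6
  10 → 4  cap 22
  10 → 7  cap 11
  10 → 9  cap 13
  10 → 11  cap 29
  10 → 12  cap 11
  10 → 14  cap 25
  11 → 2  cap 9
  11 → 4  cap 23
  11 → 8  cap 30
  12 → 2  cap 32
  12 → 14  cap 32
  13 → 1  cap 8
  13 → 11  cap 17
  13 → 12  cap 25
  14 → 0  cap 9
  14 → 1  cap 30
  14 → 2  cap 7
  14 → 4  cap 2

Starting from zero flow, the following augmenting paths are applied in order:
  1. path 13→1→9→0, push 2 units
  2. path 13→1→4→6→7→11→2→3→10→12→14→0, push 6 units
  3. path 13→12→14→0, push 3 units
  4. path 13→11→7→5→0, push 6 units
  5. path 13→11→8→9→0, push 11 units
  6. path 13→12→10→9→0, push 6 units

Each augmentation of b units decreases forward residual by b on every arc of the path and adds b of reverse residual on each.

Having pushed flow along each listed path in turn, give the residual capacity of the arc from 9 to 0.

after path 1 (13→1→9→0, push 2): res(9,0)=24
after path 2 (13→1→4→6→7→11→2→3→10→12→14→0, push 6): res(9,0)=24
after path 3 (13→12→14→0, push 3): res(9,0)=24
after path 4 (13→11→7→5→0, push 6): res(9,0)=24
after path 5 (13→11→8→9→0, push 11): res(9,0)=13
after path 6 (13→12→10→9→0, push 6): res(9,0)=7

Residual capacity of (9,0): 7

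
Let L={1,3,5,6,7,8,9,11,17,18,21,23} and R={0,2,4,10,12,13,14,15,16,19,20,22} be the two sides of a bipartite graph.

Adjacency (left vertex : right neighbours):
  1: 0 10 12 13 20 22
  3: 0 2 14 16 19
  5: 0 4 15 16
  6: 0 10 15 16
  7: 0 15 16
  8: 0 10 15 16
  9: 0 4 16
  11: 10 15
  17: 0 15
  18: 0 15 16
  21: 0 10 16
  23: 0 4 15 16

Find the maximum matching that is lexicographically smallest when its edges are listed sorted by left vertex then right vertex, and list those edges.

Lex-smallest maximum matching: {(1,12), (3,2), (5,0), (6,10), (7,15), (8,16), (9,4)}

|M| = 7 (so the lex-smallest maximum matching has 7 edges)
process left vertices in ascending order; for each, take the smallest-labelled available neighbour that still permits 7 edges overall, or leave it unmatched if none does
lex-smallest matching: {1-12, 3-2, 5-0, 6-10, 7-15, 8-16, 9-4}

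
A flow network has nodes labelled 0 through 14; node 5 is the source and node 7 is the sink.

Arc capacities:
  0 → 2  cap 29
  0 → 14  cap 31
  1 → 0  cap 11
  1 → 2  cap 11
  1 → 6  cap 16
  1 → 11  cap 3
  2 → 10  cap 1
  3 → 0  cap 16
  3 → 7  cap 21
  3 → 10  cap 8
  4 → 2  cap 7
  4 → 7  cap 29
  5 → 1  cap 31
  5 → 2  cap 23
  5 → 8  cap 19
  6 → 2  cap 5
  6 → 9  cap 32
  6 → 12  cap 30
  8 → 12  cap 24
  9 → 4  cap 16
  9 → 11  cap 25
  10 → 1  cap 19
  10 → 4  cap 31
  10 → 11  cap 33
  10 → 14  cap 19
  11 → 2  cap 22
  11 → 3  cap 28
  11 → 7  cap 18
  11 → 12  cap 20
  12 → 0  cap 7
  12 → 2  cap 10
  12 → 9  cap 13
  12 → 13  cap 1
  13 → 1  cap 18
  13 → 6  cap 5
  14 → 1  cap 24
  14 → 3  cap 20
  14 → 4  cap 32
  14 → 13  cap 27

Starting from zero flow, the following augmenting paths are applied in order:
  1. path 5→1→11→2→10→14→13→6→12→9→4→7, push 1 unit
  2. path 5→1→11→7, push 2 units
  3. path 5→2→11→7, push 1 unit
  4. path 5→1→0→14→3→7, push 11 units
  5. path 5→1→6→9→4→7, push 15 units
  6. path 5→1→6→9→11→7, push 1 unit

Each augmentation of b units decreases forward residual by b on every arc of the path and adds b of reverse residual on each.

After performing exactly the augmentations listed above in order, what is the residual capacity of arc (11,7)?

Residual capacity of (11,7): 14

after path 1 (5→1→11→2→10→14→13→6→12→9→4→7, push 1): res(11,7)=18
after path 2 (5→1→11→7, push 2): res(11,7)=16
after path 3 (5→2→11→7, push 1): res(11,7)=15
after path 4 (5→1→0→14→3→7, push 11): res(11,7)=15
after path 5 (5→1→6→9→4→7, push 15): res(11,7)=15
after path 6 (5→1→6→9→11→7, push 1): res(11,7)=14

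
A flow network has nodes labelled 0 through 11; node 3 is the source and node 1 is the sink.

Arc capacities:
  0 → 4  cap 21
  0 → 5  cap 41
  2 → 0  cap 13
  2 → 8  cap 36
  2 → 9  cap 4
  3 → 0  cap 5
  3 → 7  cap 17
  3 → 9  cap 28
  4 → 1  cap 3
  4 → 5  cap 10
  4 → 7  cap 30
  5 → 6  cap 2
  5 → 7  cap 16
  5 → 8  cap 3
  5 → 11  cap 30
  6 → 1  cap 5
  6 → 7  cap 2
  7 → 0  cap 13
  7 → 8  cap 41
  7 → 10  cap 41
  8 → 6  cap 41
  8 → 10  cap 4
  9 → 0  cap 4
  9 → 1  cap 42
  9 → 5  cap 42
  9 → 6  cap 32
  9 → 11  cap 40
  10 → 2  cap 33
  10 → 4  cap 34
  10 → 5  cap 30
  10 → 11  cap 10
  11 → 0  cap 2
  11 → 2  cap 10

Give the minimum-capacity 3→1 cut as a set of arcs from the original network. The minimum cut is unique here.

Min-cut arcs: {(2,9), (3,9), (4,1), (6,1)} (total capacity 40)

augment #1: 3→9→1 push 28
augment #2: 3→0→4→1 push 3
augment #3: 3→0→5→6→1 push 2
augment #4: 3→7→8→6→1 push 3
augment #5: 3→7→10→2→9→1 push 4
max flow = 40; residual-reachable set from 3 gives S-side
cut edges (S→T): {(2,9), (3,9), (4,1), (6,1)} total cap 40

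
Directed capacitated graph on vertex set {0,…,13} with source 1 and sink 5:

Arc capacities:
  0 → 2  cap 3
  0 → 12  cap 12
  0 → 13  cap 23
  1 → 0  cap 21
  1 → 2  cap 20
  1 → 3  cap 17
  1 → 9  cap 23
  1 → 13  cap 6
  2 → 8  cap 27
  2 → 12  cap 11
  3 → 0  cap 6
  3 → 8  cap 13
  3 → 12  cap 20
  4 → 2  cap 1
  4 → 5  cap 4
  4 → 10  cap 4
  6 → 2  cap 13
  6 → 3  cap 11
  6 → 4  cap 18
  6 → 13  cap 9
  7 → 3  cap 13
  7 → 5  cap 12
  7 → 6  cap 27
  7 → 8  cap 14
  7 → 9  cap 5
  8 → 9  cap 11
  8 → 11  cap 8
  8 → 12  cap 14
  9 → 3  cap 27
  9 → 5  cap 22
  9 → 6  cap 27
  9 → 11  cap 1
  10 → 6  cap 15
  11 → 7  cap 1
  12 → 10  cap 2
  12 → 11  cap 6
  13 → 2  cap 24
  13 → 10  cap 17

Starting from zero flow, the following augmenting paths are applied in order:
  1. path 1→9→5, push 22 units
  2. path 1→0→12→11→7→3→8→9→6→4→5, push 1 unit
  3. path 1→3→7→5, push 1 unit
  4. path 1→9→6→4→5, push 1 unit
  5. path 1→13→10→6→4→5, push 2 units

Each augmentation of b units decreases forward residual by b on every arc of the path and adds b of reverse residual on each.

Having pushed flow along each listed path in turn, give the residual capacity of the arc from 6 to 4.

after path 1 (1→9→5, push 22): res(6,4)=18
after path 2 (1→0→12→11→7→3→8→9→6→4→5, push 1): res(6,4)=17
after path 3 (1→3→7→5, push 1): res(6,4)=17
after path 4 (1→9→6→4→5, push 1): res(6,4)=16
after path 5 (1→13→10→6→4→5, push 2): res(6,4)=14

Residual capacity of (6,4): 14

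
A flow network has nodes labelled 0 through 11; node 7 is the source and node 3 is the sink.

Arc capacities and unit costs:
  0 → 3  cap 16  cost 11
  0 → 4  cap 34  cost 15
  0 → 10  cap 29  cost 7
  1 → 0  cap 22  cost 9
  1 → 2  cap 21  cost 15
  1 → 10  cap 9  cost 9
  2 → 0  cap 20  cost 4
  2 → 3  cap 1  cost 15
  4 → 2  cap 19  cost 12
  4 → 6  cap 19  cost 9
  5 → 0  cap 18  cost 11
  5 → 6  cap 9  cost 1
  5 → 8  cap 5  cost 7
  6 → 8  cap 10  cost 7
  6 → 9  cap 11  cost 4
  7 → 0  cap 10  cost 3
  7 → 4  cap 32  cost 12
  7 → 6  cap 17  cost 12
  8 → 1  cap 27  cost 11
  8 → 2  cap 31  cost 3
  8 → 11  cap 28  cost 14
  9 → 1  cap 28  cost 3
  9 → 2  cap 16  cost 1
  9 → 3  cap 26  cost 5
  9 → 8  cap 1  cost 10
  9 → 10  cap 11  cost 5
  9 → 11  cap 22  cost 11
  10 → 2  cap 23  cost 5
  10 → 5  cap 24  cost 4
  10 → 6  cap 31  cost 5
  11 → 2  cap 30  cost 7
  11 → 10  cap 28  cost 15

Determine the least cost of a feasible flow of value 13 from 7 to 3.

Minimum cost for 13 units: 203

shortest-cost path #1: 7→0→3 push 10 @ unit cost 14 (adds 140)
shortest-cost path #2: 7→6→9→3 push 3 @ unit cost 21 (adds 63)
total cost = 203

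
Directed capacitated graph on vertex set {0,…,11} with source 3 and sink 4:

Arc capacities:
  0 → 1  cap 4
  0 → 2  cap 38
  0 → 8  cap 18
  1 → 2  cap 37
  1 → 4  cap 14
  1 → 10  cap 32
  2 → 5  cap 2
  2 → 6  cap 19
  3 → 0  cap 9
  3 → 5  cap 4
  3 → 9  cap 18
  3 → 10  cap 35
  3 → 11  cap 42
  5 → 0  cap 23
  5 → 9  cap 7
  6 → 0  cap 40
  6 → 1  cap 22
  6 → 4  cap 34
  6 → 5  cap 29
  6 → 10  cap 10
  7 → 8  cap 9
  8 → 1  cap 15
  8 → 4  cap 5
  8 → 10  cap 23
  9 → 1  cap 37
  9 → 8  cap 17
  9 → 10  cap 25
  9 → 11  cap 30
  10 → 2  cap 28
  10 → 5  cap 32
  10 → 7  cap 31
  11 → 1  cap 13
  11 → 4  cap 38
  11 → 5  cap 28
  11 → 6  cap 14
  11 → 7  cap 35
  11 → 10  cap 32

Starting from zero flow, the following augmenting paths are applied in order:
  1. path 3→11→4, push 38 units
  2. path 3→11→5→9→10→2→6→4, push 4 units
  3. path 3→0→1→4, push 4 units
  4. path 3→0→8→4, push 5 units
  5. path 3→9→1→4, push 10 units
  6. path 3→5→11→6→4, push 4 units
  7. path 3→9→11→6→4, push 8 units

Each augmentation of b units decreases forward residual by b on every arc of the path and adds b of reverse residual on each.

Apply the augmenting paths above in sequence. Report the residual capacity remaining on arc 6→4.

Residual capacity of (6,4): 18

after path 1 (3→11→4, push 38): res(6,4)=34
after path 2 (3→11→5→9→10→2→6→4, push 4): res(6,4)=30
after path 3 (3→0→1→4, push 4): res(6,4)=30
after path 4 (3→0→8→4, push 5): res(6,4)=30
after path 5 (3→9→1→4, push 10): res(6,4)=30
after path 6 (3→5→11→6→4, push 4): res(6,4)=26
after path 7 (3→9→11→6→4, push 8): res(6,4)=18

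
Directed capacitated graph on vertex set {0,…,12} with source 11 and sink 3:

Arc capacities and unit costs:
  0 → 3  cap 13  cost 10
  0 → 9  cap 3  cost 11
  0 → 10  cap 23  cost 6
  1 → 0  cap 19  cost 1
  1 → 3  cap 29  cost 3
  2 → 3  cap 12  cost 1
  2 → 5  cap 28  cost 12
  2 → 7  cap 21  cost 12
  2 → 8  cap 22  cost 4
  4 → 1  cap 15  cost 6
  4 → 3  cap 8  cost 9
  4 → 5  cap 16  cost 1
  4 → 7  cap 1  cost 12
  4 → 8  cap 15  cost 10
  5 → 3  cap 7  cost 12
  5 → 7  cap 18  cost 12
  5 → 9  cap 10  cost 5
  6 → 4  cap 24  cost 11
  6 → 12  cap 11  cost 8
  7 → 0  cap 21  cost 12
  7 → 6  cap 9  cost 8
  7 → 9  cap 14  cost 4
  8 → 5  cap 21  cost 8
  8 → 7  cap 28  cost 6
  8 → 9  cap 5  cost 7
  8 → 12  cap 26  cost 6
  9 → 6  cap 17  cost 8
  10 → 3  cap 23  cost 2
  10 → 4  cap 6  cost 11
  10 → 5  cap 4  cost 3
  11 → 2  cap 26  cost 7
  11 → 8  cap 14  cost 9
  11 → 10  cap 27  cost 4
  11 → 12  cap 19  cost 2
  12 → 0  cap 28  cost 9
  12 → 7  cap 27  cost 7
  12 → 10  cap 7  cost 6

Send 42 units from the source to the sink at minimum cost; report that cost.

Minimum cost for 42 units: 373

shortest-cost path #1: 11→10→3 push 23 @ unit cost 6 (adds 138)
shortest-cost path #2: 11→2→3 push 12 @ unit cost 8 (adds 96)
shortest-cost path #3: 11→10→5→3 push 4 @ unit cost 19 (adds 76)
shortest-cost path #4: 11→12→0→3 push 3 @ unit cost 21 (adds 63)
total cost = 373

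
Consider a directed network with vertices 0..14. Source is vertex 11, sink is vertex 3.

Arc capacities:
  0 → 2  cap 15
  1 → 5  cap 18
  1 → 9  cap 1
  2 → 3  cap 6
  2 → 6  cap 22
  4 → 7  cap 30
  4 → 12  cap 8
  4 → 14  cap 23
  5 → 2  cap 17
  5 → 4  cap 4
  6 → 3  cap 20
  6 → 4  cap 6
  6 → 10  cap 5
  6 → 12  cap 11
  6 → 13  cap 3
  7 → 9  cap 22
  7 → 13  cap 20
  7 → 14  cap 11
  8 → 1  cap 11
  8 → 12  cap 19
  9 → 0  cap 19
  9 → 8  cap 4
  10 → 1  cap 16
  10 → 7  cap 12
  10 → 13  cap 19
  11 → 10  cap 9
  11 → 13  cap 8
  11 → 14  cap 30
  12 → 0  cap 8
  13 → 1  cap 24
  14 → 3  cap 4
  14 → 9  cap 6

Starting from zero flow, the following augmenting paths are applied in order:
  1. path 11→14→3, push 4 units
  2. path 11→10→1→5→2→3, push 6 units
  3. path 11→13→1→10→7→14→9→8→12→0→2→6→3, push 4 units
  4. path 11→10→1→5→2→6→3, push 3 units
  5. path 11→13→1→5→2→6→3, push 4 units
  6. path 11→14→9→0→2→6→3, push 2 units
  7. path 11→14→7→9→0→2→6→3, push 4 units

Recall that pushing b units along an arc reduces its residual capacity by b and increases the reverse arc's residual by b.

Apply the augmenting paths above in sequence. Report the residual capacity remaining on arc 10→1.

Residual capacity of (10,1): 11

after path 1 (11→14→3, push 4): res(10,1)=16
after path 2 (11→10→1→5→2→3, push 6): res(10,1)=10
after path 3 (11→13→1→10→7→14→9→8→12→0→2→6→3, push 4): res(10,1)=14
after path 4 (11→10→1→5→2→6→3, push 3): res(10,1)=11
after path 5 (11→13→1→5→2→6→3, push 4): res(10,1)=11
after path 6 (11→14→9→0→2→6→3, push 2): res(10,1)=11
after path 7 (11→14→7→9→0→2→6→3, push 4): res(10,1)=11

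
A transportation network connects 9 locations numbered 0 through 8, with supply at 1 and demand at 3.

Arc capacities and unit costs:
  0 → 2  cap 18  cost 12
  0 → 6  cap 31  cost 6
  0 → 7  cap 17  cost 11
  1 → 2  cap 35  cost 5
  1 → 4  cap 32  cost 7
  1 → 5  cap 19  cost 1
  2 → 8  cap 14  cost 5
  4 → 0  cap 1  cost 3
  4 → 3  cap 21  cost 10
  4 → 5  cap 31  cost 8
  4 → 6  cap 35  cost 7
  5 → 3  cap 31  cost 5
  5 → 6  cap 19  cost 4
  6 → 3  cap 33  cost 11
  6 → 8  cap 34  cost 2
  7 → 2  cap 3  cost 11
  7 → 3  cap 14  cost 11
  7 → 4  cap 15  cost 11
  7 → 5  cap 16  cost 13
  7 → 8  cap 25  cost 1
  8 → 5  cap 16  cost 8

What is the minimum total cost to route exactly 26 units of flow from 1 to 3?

Minimum cost for 26 units: 233

shortest-cost path #1: 1→5→3 push 19 @ unit cost 6 (adds 114)
shortest-cost path #2: 1→4→3 push 7 @ unit cost 17 (adds 119)
total cost = 233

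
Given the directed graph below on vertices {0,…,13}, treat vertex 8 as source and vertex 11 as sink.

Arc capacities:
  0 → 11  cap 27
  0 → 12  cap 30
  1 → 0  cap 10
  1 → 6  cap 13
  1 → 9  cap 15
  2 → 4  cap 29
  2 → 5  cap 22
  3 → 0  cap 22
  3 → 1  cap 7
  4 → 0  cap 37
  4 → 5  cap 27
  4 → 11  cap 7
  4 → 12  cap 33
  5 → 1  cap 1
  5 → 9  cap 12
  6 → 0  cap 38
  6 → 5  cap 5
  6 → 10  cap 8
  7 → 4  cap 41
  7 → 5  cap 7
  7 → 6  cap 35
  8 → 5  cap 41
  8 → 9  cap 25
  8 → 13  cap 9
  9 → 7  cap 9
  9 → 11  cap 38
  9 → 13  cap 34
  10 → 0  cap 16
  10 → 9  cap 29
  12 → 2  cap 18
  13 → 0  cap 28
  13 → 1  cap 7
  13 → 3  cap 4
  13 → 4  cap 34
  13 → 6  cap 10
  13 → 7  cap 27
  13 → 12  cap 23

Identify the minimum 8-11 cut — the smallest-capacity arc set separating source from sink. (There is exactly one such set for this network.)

augment #1: 8→9→11 push 25
augment #2: 8→5→9→11 push 12
augment #3: 8→13→0→11 push 9
augment #4: 8→5→1→0→11 push 1
max flow = 47; residual-reachable set from 8 gives S-side
cut edges (S→T): {(5,1), (5,9), (8,9), (8,13)} total cap 47

Min-cut arcs: {(5,1), (5,9), (8,9), (8,13)} (total capacity 47)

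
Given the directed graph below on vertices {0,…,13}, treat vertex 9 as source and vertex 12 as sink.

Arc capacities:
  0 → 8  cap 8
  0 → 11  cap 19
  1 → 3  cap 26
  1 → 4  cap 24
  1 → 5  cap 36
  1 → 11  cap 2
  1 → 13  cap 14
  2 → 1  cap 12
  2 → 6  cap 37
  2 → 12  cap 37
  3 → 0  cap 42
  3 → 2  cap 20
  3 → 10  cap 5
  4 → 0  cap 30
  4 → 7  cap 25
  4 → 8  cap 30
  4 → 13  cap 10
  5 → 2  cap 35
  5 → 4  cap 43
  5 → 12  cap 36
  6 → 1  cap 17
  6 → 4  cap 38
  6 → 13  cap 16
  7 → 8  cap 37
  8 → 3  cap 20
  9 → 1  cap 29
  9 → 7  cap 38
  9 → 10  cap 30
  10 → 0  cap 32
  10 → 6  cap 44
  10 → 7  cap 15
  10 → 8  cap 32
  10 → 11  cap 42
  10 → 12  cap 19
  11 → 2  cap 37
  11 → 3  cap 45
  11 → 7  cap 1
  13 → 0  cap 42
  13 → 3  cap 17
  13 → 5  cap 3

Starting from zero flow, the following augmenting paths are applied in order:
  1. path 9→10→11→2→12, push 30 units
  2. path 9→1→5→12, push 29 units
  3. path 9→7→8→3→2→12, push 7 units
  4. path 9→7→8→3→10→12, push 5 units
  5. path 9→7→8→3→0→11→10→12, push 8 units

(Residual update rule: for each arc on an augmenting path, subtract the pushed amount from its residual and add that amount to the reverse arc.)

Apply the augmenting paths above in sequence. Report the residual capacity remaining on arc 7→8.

Residual capacity of (7,8): 17

after path 1 (9→10→11→2→12, push 30): res(7,8)=37
after path 2 (9→1→5→12, push 29): res(7,8)=37
after path 3 (9→7→8→3→2→12, push 7): res(7,8)=30
after path 4 (9→7→8→3→10→12, push 5): res(7,8)=25
after path 5 (9→7→8→3→0→11→10→12, push 8): res(7,8)=17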